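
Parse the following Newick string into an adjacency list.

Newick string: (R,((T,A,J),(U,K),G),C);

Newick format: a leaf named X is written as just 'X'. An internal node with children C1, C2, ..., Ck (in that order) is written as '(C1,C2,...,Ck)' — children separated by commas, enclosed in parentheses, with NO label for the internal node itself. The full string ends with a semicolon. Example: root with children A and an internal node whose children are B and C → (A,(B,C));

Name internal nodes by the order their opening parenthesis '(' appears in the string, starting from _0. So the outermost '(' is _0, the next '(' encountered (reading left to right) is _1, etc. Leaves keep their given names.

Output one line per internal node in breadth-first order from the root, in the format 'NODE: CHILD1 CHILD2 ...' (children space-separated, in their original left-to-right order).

Input: (R,((T,A,J),(U,K),G),C);
Scanning left-to-right, naming '(' by encounter order:
  pos 0: '(' -> open internal node _0 (depth 1)
  pos 3: '(' -> open internal node _1 (depth 2)
  pos 4: '(' -> open internal node _2 (depth 3)
  pos 10: ')' -> close internal node _2 (now at depth 2)
  pos 12: '(' -> open internal node _3 (depth 3)
  pos 16: ')' -> close internal node _3 (now at depth 2)
  pos 19: ')' -> close internal node _1 (now at depth 1)
  pos 22: ')' -> close internal node _0 (now at depth 0)
Total internal nodes: 4
BFS adjacency from root:
  _0: R _1 C
  _1: _2 _3 G
  _2: T A J
  _3: U K

Answer: _0: R _1 C
_1: _2 _3 G
_2: T A J
_3: U K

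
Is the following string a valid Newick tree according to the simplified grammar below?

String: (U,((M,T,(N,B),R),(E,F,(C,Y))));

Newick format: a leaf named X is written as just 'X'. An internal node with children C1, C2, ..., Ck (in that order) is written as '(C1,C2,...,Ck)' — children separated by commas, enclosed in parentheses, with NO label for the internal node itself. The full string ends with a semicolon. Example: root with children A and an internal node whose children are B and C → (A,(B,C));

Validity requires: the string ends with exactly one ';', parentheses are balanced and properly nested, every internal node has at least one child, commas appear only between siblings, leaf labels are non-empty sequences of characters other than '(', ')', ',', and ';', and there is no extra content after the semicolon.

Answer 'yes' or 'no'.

Input: (U,((M,T,(N,B),R),(E,F,(C,Y))));
Paren balance: 6 '(' vs 6 ')' OK
Ends with single ';': True
Full parse: OK
Valid: True

Answer: yes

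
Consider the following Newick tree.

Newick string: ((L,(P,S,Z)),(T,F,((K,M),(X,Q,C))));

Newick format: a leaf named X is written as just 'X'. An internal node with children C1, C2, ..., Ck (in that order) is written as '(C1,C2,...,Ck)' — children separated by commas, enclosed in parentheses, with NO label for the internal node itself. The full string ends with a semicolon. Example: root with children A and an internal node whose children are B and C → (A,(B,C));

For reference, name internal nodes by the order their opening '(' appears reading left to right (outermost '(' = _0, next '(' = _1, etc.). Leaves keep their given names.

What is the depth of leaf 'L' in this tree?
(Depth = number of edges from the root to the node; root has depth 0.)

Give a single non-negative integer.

Answer: 2

Derivation:
Newick: ((L,(P,S,Z)),(T,F,((K,M),(X,Q,C))));
Naming internals by '(' encounter order: outermost '(' = _0, next = _1, ...
Query node: L
Path from root: _0 -> _1 -> L
Depth of L: 2 (number of edges from root)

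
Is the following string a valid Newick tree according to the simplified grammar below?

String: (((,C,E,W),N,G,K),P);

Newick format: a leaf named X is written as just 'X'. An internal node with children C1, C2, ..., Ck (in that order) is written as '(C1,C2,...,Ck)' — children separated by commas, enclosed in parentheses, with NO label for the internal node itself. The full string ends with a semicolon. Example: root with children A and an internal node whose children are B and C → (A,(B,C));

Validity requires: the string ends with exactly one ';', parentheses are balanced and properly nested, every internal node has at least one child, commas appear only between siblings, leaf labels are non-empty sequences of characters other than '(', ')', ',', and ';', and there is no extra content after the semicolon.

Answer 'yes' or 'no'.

Input: (((,C,E,W),N,G,K),P);
Paren balance: 3 '(' vs 3 ')' OK
Ends with single ';': True
Full parse: FAILS (empty leaf label at pos 3)
Valid: False

Answer: no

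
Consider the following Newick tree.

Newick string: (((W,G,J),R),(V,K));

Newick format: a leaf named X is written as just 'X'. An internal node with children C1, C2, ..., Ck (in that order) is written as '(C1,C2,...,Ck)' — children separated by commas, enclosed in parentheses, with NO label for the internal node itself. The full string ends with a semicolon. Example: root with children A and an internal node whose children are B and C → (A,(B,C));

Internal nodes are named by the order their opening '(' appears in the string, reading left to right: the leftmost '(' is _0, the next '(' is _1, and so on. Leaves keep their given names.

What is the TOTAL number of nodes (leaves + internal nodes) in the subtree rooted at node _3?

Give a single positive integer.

Answer: 3

Derivation:
Newick: (((W,G,J),R),(V,K));
Locate _3: it is the '(' at position 13 (the 4th '(' reading left to right).
Query: subtree rooted at _3
_3: subtree_size = 1 + 2
  V: subtree_size = 1 + 0
  K: subtree_size = 1 + 0
Total subtree size of _3: 3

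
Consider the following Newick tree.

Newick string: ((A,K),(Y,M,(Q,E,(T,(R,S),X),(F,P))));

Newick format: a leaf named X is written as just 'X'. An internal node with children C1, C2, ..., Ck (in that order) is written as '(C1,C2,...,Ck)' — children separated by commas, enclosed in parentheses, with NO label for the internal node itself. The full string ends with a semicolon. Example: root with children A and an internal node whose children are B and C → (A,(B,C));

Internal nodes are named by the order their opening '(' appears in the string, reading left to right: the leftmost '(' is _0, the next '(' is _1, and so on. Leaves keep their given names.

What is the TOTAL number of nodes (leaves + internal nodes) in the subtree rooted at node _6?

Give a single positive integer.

Answer: 3

Derivation:
Newick: ((A,K),(Y,M,(Q,E,(T,(R,S),X),(F,P))));
Locate _6: it is the '(' at position 29 (the 7th '(' reading left to right).
Query: subtree rooted at _6
_6: subtree_size = 1 + 2
  F: subtree_size = 1 + 0
  P: subtree_size = 1 + 0
Total subtree size of _6: 3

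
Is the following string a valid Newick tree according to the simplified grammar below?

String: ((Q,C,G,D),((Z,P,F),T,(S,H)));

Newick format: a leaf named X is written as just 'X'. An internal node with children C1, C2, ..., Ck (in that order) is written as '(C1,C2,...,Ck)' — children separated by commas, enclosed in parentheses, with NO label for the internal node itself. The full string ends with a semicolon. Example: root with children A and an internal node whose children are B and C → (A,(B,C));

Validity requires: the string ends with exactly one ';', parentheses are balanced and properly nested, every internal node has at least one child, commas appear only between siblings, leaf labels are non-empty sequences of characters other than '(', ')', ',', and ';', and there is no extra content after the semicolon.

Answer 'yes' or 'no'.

Answer: yes

Derivation:
Input: ((Q,C,G,D),((Z,P,F),T,(S,H)));
Paren balance: 5 '(' vs 5 ')' OK
Ends with single ';': True
Full parse: OK
Valid: True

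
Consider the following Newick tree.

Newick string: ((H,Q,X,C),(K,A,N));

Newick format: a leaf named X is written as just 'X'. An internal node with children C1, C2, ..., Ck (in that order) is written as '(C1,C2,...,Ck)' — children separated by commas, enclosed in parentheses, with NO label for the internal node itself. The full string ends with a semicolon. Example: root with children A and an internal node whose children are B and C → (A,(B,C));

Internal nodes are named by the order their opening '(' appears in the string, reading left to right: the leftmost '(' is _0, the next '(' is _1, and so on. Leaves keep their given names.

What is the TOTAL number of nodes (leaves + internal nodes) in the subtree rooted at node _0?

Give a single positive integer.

Answer: 10

Derivation:
Newick: ((H,Q,X,C),(K,A,N));
Locate _0: it is the '(' at position 0 (the 1st '(' reading left to right).
Query: subtree rooted at _0
_0: subtree_size = 1 + 9
  _1: subtree_size = 1 + 4
    H: subtree_size = 1 + 0
    Q: subtree_size = 1 + 0
    X: subtree_size = 1 + 0
    C: subtree_size = 1 + 0
  _2: subtree_size = 1 + 3
    K: subtree_size = 1 + 0
    A: subtree_size = 1 + 0
    N: subtree_size = 1 + 0
Total subtree size of _0: 10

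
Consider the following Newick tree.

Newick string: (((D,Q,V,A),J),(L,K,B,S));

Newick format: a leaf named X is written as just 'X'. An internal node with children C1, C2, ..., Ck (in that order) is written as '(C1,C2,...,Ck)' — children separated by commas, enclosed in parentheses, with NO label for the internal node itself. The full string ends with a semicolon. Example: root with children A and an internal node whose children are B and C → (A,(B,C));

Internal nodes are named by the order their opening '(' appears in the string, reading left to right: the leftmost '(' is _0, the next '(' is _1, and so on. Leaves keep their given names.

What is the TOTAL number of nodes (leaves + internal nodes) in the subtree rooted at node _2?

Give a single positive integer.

Answer: 5

Derivation:
Newick: (((D,Q,V,A),J),(L,K,B,S));
Locate _2: it is the '(' at position 2 (the 3rd '(' reading left to right).
Query: subtree rooted at _2
_2: subtree_size = 1 + 4
  D: subtree_size = 1 + 0
  Q: subtree_size = 1 + 0
  V: subtree_size = 1 + 0
  A: subtree_size = 1 + 0
Total subtree size of _2: 5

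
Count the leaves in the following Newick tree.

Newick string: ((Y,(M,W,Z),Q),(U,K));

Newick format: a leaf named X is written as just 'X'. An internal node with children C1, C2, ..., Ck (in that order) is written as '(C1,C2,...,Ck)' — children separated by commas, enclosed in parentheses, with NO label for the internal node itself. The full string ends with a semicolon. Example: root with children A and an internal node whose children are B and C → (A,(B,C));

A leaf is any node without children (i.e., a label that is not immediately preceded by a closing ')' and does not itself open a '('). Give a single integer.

Newick: ((Y,(M,W,Z),Q),(U,K));
Scan left-to-right; a leaf is any maximal label run not followed by '(':
  pos 2: leaf 'Y' → count = 1
  pos 5: leaf 'M' → count = 2
  pos 7: leaf 'W' → count = 3
  pos 9: leaf 'Z' → count = 4
  pos 12: leaf 'Q' → count = 5
  pos 16: leaf 'U' → count = 6
  pos 18: leaf 'K' → count = 7
Total leaves: 7

Answer: 7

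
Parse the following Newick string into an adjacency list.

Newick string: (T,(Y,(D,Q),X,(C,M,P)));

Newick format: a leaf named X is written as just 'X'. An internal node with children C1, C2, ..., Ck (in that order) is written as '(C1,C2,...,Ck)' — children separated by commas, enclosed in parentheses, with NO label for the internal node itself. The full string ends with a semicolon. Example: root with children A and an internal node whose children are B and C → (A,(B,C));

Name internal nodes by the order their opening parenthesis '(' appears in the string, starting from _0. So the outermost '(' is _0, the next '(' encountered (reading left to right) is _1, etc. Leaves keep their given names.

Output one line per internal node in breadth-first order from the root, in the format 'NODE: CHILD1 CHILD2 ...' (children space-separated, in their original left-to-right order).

Input: (T,(Y,(D,Q),X,(C,M,P)));
Scanning left-to-right, naming '(' by encounter order:
  pos 0: '(' -> open internal node _0 (depth 1)
  pos 3: '(' -> open internal node _1 (depth 2)
  pos 6: '(' -> open internal node _2 (depth 3)
  pos 10: ')' -> close internal node _2 (now at depth 2)
  pos 14: '(' -> open internal node _3 (depth 3)
  pos 20: ')' -> close internal node _3 (now at depth 2)
  pos 21: ')' -> close internal node _1 (now at depth 1)
  pos 22: ')' -> close internal node _0 (now at depth 0)
Total internal nodes: 4
BFS adjacency from root:
  _0: T _1
  _1: Y _2 X _3
  _2: D Q
  _3: C M P

Answer: _0: T _1
_1: Y _2 X _3
_2: D Q
_3: C M P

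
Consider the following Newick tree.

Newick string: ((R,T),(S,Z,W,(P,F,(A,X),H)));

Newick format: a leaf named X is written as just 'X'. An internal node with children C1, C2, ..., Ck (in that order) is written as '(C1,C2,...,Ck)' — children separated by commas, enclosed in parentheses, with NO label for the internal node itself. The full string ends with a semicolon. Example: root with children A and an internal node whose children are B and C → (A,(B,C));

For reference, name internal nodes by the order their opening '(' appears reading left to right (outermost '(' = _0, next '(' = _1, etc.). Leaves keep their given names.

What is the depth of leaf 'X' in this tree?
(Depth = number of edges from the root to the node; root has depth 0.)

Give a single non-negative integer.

Newick: ((R,T),(S,Z,W,(P,F,(A,X),H)));
Naming internals by '(' encounter order: outermost '(' = _0, next = _1, ...
Query node: X
Path from root: _0 -> _2 -> _3 -> _4 -> X
Depth of X: 4 (number of edges from root)

Answer: 4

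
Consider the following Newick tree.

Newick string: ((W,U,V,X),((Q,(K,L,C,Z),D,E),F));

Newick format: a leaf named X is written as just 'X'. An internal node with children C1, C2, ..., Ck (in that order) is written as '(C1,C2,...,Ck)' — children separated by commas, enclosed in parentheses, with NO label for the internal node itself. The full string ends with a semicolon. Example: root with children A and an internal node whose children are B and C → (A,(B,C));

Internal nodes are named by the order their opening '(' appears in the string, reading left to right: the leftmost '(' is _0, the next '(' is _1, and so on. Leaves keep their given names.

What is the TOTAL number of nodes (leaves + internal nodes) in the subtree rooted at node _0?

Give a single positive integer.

Newick: ((W,U,V,X),((Q,(K,L,C,Z),D,E),F));
Locate _0: it is the '(' at position 0 (the 1st '(' reading left to right).
Query: subtree rooted at _0
_0: subtree_size = 1 + 16
  _1: subtree_size = 1 + 4
    W: subtree_size = 1 + 0
    U: subtree_size = 1 + 0
    V: subtree_size = 1 + 0
    X: subtree_size = 1 + 0
  _2: subtree_size = 1 + 10
    _3: subtree_size = 1 + 8
      Q: subtree_size = 1 + 0
      _4: subtree_size = 1 + 4
        K: subtree_size = 1 + 0
        L: subtree_size = 1 + 0
        C: subtree_size = 1 + 0
        Z: subtree_size = 1 + 0
      D: subtree_size = 1 + 0
      E: subtree_size = 1 + 0
    F: subtree_size = 1 + 0
Total subtree size of _0: 17

Answer: 17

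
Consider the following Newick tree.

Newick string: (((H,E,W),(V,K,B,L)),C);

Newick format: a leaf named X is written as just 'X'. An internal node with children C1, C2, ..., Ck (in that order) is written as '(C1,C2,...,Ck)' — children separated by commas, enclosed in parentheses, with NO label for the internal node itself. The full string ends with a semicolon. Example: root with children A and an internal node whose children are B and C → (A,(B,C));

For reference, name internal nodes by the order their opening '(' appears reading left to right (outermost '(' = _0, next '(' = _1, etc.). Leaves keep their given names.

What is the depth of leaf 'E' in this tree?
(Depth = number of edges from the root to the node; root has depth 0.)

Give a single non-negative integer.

Newick: (((H,E,W),(V,K,B,L)),C);
Naming internals by '(' encounter order: outermost '(' = _0, next = _1, ...
Query node: E
Path from root: _0 -> _1 -> _2 -> E
Depth of E: 3 (number of edges from root)

Answer: 3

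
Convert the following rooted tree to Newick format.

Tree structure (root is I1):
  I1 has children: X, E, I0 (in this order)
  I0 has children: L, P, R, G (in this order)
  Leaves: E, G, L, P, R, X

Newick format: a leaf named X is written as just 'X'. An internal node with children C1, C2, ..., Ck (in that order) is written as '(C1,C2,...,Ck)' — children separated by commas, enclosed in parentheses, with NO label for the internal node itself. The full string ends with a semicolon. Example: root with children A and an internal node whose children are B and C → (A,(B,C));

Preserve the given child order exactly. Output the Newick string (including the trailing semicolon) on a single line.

internal I1 with children ['X', 'E', 'I0']
  leaf 'X' → 'X'
  leaf 'E' → 'E'
  internal I0 with children ['L', 'P', 'R', 'G']
    leaf 'L' → 'L'
    leaf 'P' → 'P'
    leaf 'R' → 'R'
    leaf 'G' → 'G'
  → '(L,P,R,G)'
→ '(X,E,(L,P,R,G))'
Final: (X,E,(L,P,R,G));

Answer: (X,E,(L,P,R,G));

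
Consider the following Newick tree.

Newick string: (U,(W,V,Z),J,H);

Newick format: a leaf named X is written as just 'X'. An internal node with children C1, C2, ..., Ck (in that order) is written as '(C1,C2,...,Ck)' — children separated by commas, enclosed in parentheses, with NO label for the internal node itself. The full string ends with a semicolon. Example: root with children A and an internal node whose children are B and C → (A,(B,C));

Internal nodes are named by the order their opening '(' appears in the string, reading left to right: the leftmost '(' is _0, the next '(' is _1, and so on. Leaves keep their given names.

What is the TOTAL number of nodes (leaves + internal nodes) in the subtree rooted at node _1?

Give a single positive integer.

Answer: 4

Derivation:
Newick: (U,(W,V,Z),J,H);
Locate _1: it is the '(' at position 3 (the 2nd '(' reading left to right).
Query: subtree rooted at _1
_1: subtree_size = 1 + 3
  W: subtree_size = 1 + 0
  V: subtree_size = 1 + 0
  Z: subtree_size = 1 + 0
Total subtree size of _1: 4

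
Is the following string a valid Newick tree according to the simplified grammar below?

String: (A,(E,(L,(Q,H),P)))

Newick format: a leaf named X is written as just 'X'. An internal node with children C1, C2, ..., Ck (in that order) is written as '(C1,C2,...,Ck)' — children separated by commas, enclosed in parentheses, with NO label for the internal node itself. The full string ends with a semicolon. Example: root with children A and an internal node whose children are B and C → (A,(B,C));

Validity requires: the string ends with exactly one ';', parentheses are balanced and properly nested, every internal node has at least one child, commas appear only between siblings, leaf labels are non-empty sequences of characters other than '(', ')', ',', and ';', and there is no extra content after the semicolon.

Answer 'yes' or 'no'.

Input: (A,(E,(L,(Q,H),P)))
Paren balance: 4 '(' vs 4 ')' OK
Ends with single ';': False
Full parse: FAILS (must end with ;)
Valid: False

Answer: no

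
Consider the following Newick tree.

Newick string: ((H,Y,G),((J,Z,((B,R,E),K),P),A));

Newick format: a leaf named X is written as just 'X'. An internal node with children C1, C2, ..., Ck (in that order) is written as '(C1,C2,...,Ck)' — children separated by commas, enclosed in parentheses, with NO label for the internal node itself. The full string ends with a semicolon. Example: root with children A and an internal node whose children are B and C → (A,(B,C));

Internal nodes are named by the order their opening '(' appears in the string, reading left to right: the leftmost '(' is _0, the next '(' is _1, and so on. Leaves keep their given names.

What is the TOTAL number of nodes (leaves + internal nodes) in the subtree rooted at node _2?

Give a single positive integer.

Newick: ((H,Y,G),((J,Z,((B,R,E),K),P),A));
Locate _2: it is the '(' at position 9 (the 3rd '(' reading left to right).
Query: subtree rooted at _2
_2: subtree_size = 1 + 11
  _3: subtree_size = 1 + 9
    J: subtree_size = 1 + 0
    Z: subtree_size = 1 + 0
    _4: subtree_size = 1 + 5
      _5: subtree_size = 1 + 3
        B: subtree_size = 1 + 0
        R: subtree_size = 1 + 0
        E: subtree_size = 1 + 0
      K: subtree_size = 1 + 0
    P: subtree_size = 1 + 0
  A: subtree_size = 1 + 0
Total subtree size of _2: 12

Answer: 12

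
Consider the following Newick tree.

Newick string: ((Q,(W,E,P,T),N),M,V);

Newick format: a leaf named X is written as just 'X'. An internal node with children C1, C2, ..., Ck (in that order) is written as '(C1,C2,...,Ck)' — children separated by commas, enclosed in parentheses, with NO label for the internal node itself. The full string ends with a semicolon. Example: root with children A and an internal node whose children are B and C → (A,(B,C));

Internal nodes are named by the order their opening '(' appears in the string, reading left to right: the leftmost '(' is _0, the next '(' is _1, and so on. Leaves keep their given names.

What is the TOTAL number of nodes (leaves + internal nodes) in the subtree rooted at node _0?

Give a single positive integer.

Newick: ((Q,(W,E,P,T),N),M,V);
Locate _0: it is the '(' at position 0 (the 1st '(' reading left to right).
Query: subtree rooted at _0
_0: subtree_size = 1 + 10
  _1: subtree_size = 1 + 7
    Q: subtree_size = 1 + 0
    _2: subtree_size = 1 + 4
      W: subtree_size = 1 + 0
      E: subtree_size = 1 + 0
      P: subtree_size = 1 + 0
      T: subtree_size = 1 + 0
    N: subtree_size = 1 + 0
  M: subtree_size = 1 + 0
  V: subtree_size = 1 + 0
Total subtree size of _0: 11

Answer: 11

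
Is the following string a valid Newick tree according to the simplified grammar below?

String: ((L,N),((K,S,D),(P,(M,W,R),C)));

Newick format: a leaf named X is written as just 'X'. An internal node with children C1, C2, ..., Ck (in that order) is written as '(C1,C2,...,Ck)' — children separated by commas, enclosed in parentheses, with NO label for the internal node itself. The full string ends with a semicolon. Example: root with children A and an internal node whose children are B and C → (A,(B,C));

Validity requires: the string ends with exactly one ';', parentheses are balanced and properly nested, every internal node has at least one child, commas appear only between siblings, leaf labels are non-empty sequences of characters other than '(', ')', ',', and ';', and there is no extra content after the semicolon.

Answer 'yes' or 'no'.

Answer: yes

Derivation:
Input: ((L,N),((K,S,D),(P,(M,W,R),C)));
Paren balance: 6 '(' vs 6 ')' OK
Ends with single ';': True
Full parse: OK
Valid: True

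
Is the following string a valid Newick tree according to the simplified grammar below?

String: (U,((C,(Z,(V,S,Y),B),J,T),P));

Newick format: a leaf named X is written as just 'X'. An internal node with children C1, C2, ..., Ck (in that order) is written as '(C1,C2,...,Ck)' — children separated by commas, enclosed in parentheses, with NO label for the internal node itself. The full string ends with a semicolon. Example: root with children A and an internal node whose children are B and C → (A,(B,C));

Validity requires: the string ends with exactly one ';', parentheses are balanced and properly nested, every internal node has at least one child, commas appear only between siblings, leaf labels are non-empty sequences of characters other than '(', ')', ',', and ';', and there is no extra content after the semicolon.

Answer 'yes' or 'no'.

Answer: yes

Derivation:
Input: (U,((C,(Z,(V,S,Y),B),J,T),P));
Paren balance: 5 '(' vs 5 ')' OK
Ends with single ';': True
Full parse: OK
Valid: True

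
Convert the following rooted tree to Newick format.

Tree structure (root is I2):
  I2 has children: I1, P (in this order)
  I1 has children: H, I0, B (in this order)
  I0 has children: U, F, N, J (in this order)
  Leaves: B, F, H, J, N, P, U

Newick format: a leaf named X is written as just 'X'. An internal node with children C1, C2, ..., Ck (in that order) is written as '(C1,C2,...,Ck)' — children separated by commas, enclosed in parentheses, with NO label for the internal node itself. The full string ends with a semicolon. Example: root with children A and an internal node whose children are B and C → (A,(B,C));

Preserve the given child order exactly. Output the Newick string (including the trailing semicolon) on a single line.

Answer: ((H,(U,F,N,J),B),P);

Derivation:
internal I2 with children ['I1', 'P']
  internal I1 with children ['H', 'I0', 'B']
    leaf 'H' → 'H'
    internal I0 with children ['U', 'F', 'N', 'J']
      leaf 'U' → 'U'
      leaf 'F' → 'F'
      leaf 'N' → 'N'
      leaf 'J' → 'J'
    → '(U,F,N,J)'
    leaf 'B' → 'B'
  → '(H,(U,F,N,J),B)'
  leaf 'P' → 'P'
→ '((H,(U,F,N,J),B),P)'
Final: ((H,(U,F,N,J),B),P);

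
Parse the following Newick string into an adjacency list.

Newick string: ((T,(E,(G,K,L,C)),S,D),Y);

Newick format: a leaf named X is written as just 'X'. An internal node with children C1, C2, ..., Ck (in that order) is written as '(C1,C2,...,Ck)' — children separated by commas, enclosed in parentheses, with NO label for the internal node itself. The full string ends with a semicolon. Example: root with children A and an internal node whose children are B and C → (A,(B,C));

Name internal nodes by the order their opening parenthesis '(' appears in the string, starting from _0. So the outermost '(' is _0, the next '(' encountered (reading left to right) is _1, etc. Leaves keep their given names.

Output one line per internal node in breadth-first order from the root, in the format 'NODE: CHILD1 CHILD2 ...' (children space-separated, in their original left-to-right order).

Input: ((T,(E,(G,K,L,C)),S,D),Y);
Scanning left-to-right, naming '(' by encounter order:
  pos 0: '(' -> open internal node _0 (depth 1)
  pos 1: '(' -> open internal node _1 (depth 2)
  pos 4: '(' -> open internal node _2 (depth 3)
  pos 7: '(' -> open internal node _3 (depth 4)
  pos 15: ')' -> close internal node _3 (now at depth 3)
  pos 16: ')' -> close internal node _2 (now at depth 2)
  pos 21: ')' -> close internal node _1 (now at depth 1)
  pos 24: ')' -> close internal node _0 (now at depth 0)
Total internal nodes: 4
BFS adjacency from root:
  _0: _1 Y
  _1: T _2 S D
  _2: E _3
  _3: G K L C

Answer: _0: _1 Y
_1: T _2 S D
_2: E _3
_3: G K L C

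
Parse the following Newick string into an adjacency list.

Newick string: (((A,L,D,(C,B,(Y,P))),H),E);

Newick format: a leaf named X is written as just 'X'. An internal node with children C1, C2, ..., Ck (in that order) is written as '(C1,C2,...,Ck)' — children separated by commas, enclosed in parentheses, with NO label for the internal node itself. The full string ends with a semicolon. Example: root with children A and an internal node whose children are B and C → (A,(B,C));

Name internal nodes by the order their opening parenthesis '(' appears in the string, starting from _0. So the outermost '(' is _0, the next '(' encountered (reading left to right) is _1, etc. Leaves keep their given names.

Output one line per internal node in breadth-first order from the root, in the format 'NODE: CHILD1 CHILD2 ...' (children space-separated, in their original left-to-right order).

Input: (((A,L,D,(C,B,(Y,P))),H),E);
Scanning left-to-right, naming '(' by encounter order:
  pos 0: '(' -> open internal node _0 (depth 1)
  pos 1: '(' -> open internal node _1 (depth 2)
  pos 2: '(' -> open internal node _2 (depth 3)
  pos 9: '(' -> open internal node _3 (depth 4)
  pos 14: '(' -> open internal node _4 (depth 5)
  pos 18: ')' -> close internal node _4 (now at depth 4)
  pos 19: ')' -> close internal node _3 (now at depth 3)
  pos 20: ')' -> close internal node _2 (now at depth 2)
  pos 23: ')' -> close internal node _1 (now at depth 1)
  pos 26: ')' -> close internal node _0 (now at depth 0)
Total internal nodes: 5
BFS adjacency from root:
  _0: _1 E
  _1: _2 H
  _2: A L D _3
  _3: C B _4
  _4: Y P

Answer: _0: _1 E
_1: _2 H
_2: A L D _3
_3: C B _4
_4: Y P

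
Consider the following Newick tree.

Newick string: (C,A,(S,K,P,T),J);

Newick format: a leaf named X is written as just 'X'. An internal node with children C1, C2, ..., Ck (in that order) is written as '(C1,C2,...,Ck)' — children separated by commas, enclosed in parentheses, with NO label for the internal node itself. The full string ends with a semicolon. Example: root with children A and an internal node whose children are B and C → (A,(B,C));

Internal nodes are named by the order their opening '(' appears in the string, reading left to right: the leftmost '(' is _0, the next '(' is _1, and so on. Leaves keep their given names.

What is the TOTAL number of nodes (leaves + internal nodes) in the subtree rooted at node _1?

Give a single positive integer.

Newick: (C,A,(S,K,P,T),J);
Locate _1: it is the '(' at position 5 (the 2nd '(' reading left to right).
Query: subtree rooted at _1
_1: subtree_size = 1 + 4
  S: subtree_size = 1 + 0
  K: subtree_size = 1 + 0
  P: subtree_size = 1 + 0
  T: subtree_size = 1 + 0
Total subtree size of _1: 5

Answer: 5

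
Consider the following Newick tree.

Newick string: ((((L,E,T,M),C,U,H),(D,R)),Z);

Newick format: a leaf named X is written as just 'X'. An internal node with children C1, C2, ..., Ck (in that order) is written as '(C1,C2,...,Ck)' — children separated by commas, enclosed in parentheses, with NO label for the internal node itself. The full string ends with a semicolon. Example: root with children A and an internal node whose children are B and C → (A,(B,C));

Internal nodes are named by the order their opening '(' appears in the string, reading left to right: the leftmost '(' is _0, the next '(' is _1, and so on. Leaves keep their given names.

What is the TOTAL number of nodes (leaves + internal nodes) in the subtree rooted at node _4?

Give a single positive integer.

Newick: ((((L,E,T,M),C,U,H),(D,R)),Z);
Locate _4: it is the '(' at position 20 (the 5th '(' reading left to right).
Query: subtree rooted at _4
_4: subtree_size = 1 + 2
  D: subtree_size = 1 + 0
  R: subtree_size = 1 + 0
Total subtree size of _4: 3

Answer: 3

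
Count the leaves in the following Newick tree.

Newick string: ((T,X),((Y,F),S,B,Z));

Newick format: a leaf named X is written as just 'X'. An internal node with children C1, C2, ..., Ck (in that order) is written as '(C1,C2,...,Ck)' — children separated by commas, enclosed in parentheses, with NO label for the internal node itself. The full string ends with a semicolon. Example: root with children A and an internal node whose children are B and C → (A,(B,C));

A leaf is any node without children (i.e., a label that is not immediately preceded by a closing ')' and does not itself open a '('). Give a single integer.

Answer: 7

Derivation:
Newick: ((T,X),((Y,F),S,B,Z));
Scan left-to-right; a leaf is any maximal label run not followed by '(':
  pos 2: leaf 'T' → count = 1
  pos 4: leaf 'X' → count = 2
  pos 9: leaf 'Y' → count = 3
  pos 11: leaf 'F' → count = 4
  pos 14: leaf 'S' → count = 5
  pos 16: leaf 'B' → count = 6
  pos 18: leaf 'Z' → count = 7
Total leaves: 7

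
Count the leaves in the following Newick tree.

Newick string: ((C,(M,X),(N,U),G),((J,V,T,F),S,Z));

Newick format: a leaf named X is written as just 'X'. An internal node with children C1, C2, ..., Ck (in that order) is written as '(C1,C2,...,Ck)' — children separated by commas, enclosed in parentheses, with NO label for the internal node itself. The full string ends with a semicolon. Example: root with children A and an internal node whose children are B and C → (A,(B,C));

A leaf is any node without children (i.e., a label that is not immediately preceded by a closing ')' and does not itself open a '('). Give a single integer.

Answer: 12

Derivation:
Newick: ((C,(M,X),(N,U),G),((J,V,T,F),S,Z));
Scan left-to-right; a leaf is any maximal label run not followed by '(':
  pos 2: leaf 'C' → count = 1
  pos 5: leaf 'M' → count = 2
  pos 7: leaf 'X' → count = 3
  pos 11: leaf 'N' → count = 4
  pos 13: leaf 'U' → count = 5
  pos 16: leaf 'G' → count = 6
  pos 21: leaf 'J' → count = 7
  pos 23: leaf 'V' → count = 8
  pos 25: leaf 'T' → count = 9
  pos 27: leaf 'F' → count = 10
  pos 30: leaf 'S' → count = 11
  pos 32: leaf 'Z' → count = 12
Total leaves: 12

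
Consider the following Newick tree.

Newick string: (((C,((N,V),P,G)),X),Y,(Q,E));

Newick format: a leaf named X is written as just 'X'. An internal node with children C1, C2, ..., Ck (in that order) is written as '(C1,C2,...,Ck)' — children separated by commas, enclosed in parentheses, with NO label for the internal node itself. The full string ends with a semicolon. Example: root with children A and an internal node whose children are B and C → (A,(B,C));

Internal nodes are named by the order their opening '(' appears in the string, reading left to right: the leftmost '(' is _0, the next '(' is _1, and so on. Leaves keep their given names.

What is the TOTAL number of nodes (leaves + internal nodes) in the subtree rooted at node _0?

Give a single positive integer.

Answer: 15

Derivation:
Newick: (((C,((N,V),P,G)),X),Y,(Q,E));
Locate _0: it is the '(' at position 0 (the 1st '(' reading left to right).
Query: subtree rooted at _0
_0: subtree_size = 1 + 14
  _1: subtree_size = 1 + 9
    _2: subtree_size = 1 + 7
      C: subtree_size = 1 + 0
      _3: subtree_size = 1 + 5
        _4: subtree_size = 1 + 2
          N: subtree_size = 1 + 0
          V: subtree_size = 1 + 0
        P: subtree_size = 1 + 0
        G: subtree_size = 1 + 0
    X: subtree_size = 1 + 0
  Y: subtree_size = 1 + 0
  _5: subtree_size = 1 + 2
    Q: subtree_size = 1 + 0
    E: subtree_size = 1 + 0
Total subtree size of _0: 15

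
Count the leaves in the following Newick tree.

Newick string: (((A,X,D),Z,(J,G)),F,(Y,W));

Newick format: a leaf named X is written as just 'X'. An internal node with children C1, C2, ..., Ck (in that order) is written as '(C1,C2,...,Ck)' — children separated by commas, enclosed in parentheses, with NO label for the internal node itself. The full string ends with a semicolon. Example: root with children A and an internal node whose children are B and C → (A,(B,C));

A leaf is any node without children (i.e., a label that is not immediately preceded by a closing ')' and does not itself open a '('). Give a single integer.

Answer: 9

Derivation:
Newick: (((A,X,D),Z,(J,G)),F,(Y,W));
Scan left-to-right; a leaf is any maximal label run not followed by '(':
  pos 3: leaf 'A' → count = 1
  pos 5: leaf 'X' → count = 2
  pos 7: leaf 'D' → count = 3
  pos 10: leaf 'Z' → count = 4
  pos 13: leaf 'J' → count = 5
  pos 15: leaf 'G' → count = 6
  pos 19: leaf 'F' → count = 7
  pos 22: leaf 'Y' → count = 8
  pos 24: leaf 'W' → count = 9
Total leaves: 9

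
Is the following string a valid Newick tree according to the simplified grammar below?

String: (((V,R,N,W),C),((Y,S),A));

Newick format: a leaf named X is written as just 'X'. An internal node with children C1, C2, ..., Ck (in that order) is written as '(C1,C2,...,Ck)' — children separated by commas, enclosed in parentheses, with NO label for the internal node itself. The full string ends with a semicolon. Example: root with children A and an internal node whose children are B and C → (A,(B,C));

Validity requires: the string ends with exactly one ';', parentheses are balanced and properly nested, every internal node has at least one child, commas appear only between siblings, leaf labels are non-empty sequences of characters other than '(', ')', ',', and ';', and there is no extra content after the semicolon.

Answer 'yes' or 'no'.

Input: (((V,R,N,W),C),((Y,S),A));
Paren balance: 5 '(' vs 5 ')' OK
Ends with single ';': True
Full parse: OK
Valid: True

Answer: yes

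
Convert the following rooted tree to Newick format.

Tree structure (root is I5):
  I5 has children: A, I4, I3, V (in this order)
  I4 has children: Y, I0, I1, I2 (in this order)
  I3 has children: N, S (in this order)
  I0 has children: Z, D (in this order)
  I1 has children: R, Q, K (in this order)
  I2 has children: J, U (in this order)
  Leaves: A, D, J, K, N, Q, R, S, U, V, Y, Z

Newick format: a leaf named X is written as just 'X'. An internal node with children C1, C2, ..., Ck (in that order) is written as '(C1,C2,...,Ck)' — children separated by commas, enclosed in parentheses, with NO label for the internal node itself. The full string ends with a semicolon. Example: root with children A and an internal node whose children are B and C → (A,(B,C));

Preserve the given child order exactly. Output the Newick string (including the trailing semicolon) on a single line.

internal I5 with children ['A', 'I4', 'I3', 'V']
  leaf 'A' → 'A'
  internal I4 with children ['Y', 'I0', 'I1', 'I2']
    leaf 'Y' → 'Y'
    internal I0 with children ['Z', 'D']
      leaf 'Z' → 'Z'
      leaf 'D' → 'D'
    → '(Z,D)'
    internal I1 with children ['R', 'Q', 'K']
      leaf 'R' → 'R'
      leaf 'Q' → 'Q'
      leaf 'K' → 'K'
    → '(R,Q,K)'
    internal I2 with children ['J', 'U']
      leaf 'J' → 'J'
      leaf 'U' → 'U'
    → '(J,U)'
  → '(Y,(Z,D),(R,Q,K),(J,U))'
  internal I3 with children ['N', 'S']
    leaf 'N' → 'N'
    leaf 'S' → 'S'
  → '(N,S)'
  leaf 'V' → 'V'
→ '(A,(Y,(Z,D),(R,Q,K),(J,U)),(N,S),V)'
Final: (A,(Y,(Z,D),(R,Q,K),(J,U)),(N,S),V);

Answer: (A,(Y,(Z,D),(R,Q,K),(J,U)),(N,S),V);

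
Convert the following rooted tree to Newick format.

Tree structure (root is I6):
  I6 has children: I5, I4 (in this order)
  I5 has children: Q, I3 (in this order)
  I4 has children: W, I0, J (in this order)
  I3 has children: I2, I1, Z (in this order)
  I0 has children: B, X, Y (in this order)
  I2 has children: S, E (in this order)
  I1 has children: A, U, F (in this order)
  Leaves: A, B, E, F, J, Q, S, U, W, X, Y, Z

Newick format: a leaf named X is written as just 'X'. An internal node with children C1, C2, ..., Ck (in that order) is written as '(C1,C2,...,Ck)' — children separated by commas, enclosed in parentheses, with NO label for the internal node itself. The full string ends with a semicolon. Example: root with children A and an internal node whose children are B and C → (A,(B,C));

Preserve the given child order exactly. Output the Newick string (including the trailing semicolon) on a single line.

internal I6 with children ['I5', 'I4']
  internal I5 with children ['Q', 'I3']
    leaf 'Q' → 'Q'
    internal I3 with children ['I2', 'I1', 'Z']
      internal I2 with children ['S', 'E']
        leaf 'S' → 'S'
        leaf 'E' → 'E'
      → '(S,E)'
      internal I1 with children ['A', 'U', 'F']
        leaf 'A' → 'A'
        leaf 'U' → 'U'
        leaf 'F' → 'F'
      → '(A,U,F)'
      leaf 'Z' → 'Z'
    → '((S,E),(A,U,F),Z)'
  → '(Q,((S,E),(A,U,F),Z))'
  internal I4 with children ['W', 'I0', 'J']
    leaf 'W' → 'W'
    internal I0 with children ['B', 'X', 'Y']
      leaf 'B' → 'B'
      leaf 'X' → 'X'
      leaf 'Y' → 'Y'
    → '(B,X,Y)'
    leaf 'J' → 'J'
  → '(W,(B,X,Y),J)'
→ '((Q,((S,E),(A,U,F),Z)),(W,(B,X,Y),J))'
Final: ((Q,((S,E),(A,U,F),Z)),(W,(B,X,Y),J));

Answer: ((Q,((S,E),(A,U,F),Z)),(W,(B,X,Y),J));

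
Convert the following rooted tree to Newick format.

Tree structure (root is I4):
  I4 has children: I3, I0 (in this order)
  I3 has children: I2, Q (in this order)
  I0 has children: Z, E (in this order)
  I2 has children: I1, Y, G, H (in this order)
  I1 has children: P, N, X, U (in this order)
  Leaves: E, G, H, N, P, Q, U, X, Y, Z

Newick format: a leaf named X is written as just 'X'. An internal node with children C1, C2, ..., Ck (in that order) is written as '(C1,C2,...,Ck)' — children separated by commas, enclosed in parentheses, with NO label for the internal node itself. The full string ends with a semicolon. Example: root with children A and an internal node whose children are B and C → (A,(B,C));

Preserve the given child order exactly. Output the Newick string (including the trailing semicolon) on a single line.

Answer: ((((P,N,X,U),Y,G,H),Q),(Z,E));

Derivation:
internal I4 with children ['I3', 'I0']
  internal I3 with children ['I2', 'Q']
    internal I2 with children ['I1', 'Y', 'G', 'H']
      internal I1 with children ['P', 'N', 'X', 'U']
        leaf 'P' → 'P'
        leaf 'N' → 'N'
        leaf 'X' → 'X'
        leaf 'U' → 'U'
      → '(P,N,X,U)'
      leaf 'Y' → 'Y'
      leaf 'G' → 'G'
      leaf 'H' → 'H'
    → '((P,N,X,U),Y,G,H)'
    leaf 'Q' → 'Q'
  → '(((P,N,X,U),Y,G,H),Q)'
  internal I0 with children ['Z', 'E']
    leaf 'Z' → 'Z'
    leaf 'E' → 'E'
  → '(Z,E)'
→ '((((P,N,X,U),Y,G,H),Q),(Z,E))'
Final: ((((P,N,X,U),Y,G,H),Q),(Z,E));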